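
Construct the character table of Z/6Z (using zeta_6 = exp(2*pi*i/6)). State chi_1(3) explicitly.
Character table of Z/6Z (irreps indexed chi_0,...,chi_5 with chi_k(m) = zeta_6^(k*m), zeta_6 = exp(2*pi*i/6)):
  irrep \ class  {0} (size 1)  {1} (size 1)    {2} (size 1)    {3} (size 1)  {4} (size 1)    {5} (size 1)  
  chi_0          1             1               1               1             1               1             
  chi_1          1             exp(I*pi/3)     exp(2*I*pi/3)   -1            exp(-2*I*pi/3)  exp(-I*pi/3)  
  chi_2          1             exp(2*I*pi/3)   exp(-2*I*pi/3)  1             exp(2*I*pi/3)   exp(-2*I*pi/3)
  chi_3          1             -1              1               -1            1               -1            
  chi_4          1             exp(-2*I*pi/3)  exp(2*I*pi/3)   1             exp(-2*I*pi/3)  exp(2*I*pi/3) 
  chi_5          1             exp(-I*pi/3)    exp(-2*I*pi/3)  -1            exp(2*I*pi/3)   exp(I*pi/3)   

Spot check: chi_1(3) = zeta_6^(1*3) = zeta_6^3 = -1.

Derivation: Z/6Z is abelian, so all 6 irreducible complex representations are 1-dimensional. They are given by chi_k(m) = zeta_6^(k*m) for k = 0,...,5. Row orthogonality: sum_m chi_k(m) conj(chi_l(m)) = 6 * [k = l].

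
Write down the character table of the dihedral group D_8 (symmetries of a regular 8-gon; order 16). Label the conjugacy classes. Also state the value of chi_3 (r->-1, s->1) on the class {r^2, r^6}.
Conjugacy classes: {e} of size 1, {r^4} of size 1, {r^1, r^7} of size 2, {r^2, r^6} of size 2, {r^3, r^5} of size 2, {s, sr^2, ...} of size 4, {sr, sr^3, ...} of size 4.
Character table:
  irrep \ class              {e} (size 1)  {r^4} (size 1)  {r^1, r^7} (size 2)  {r^2, r^6} (size 2)  {r^3, r^5} (size 2)  {s, sr^2, ...} (size 4)  {sr, sr^3, ...} (size 4)
  chi_1 (triv)               1             1               1                    1                    1                    1                        1                       
  chi_2 (sign: r->1, s->-1)  1             1               1                    1                    1                    -1                       -1                      
  chi_3 (r->-1, s->1)        1             1               -1                   1                    -1                   1                        -1                      
  chi_4 (r->-1, s->-1)       1             1               -1                   1                    -1                   -1                       1                       
  chi_5 (2d, j=1)            2             -2              sqrt(2)              0                    -sqrt(2)             0                        0                       
  chi_6 (2d, j=2)            2             2               0                    -2                   0                    0                        0                       
  chi_7 (2d, j=3)            2             -2              -sqrt(2)             0                    sqrt(2)              0                        0                       

Spot check: chi_3 (r->-1, s->1) on {r^2, r^6} = 1.

Reasoning: D_8 has order 2*8 = 16 with 7 conjugacy classes, hence 7 irreducibles. Sum of squared dims 1 + 1 + 1 + 1 + 4 + 4 + 4 = 16 = |G|. Linear characters come from the abelianisation; the 2-dimensional irreps have character r^k -> 2*cos(2*pi*j*k/8), reflections -> 0.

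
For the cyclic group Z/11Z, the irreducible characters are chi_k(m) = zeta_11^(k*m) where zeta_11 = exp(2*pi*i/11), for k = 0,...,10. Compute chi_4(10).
chi_4(10) = zeta_11^40 = exp(-8*I*pi/11)

Proof sketch: chi_4(10) = zeta_11^(4*10) = zeta_11^40. Since zeta_11^11 = 1, this equals zeta_11^7 = exp(2*pi*i*7/11) = exp(-8*I*pi/11).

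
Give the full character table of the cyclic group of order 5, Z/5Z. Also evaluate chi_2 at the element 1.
Character table of Z/5Z (irreps indexed chi_0,...,chi_4 with chi_k(m) = zeta_5^(k*m), zeta_5 = exp(2*pi*i/5)):
  irrep \ class  {0} (size 1)  {1} (size 1)    {2} (size 1)    {3} (size 1)    {4} (size 1)  
  chi_0          1             1               1               1               1             
  chi_1          1             exp(2*I*pi/5)   exp(4*I*pi/5)   exp(-4*I*pi/5)  exp(-2*I*pi/5)
  chi_2          1             exp(4*I*pi/5)   exp(-2*I*pi/5)  exp(2*I*pi/5)   exp(-4*I*pi/5)
  chi_3          1             exp(-4*I*pi/5)  exp(2*I*pi/5)   exp(-2*I*pi/5)  exp(4*I*pi/5) 
  chi_4          1             exp(-2*I*pi/5)  exp(-4*I*pi/5)  exp(4*I*pi/5)   exp(2*I*pi/5) 

Spot check: chi_2(1) = zeta_5^(2*1) = zeta_5^2 = exp(4*I*pi/5).

Justification: Z/5Z is abelian, so all 5 irreducible complex representations are 1-dimensional. They are given by chi_k(m) = zeta_5^(k*m) for k = 0,...,4. Row orthogonality: sum_m chi_k(m) conj(chi_l(m)) = 5 * [k = l].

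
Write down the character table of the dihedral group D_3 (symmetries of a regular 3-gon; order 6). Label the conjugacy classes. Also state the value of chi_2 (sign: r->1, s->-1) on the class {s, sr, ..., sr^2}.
Conjugacy classes: {e} of size 1, {r^1, r^2} of size 2, {s, sr, ..., sr^2} of size 3.
Character table:
  irrep \ class              {e} (size 1)  {r^1, r^2} (size 2)  {s, sr, ..., sr^2} (size 3)
  chi_1 (triv)               1             1                    1                          
  chi_2 (sign: r->1, s->-1)  1             1                    -1                         
  chi_3 (2d, j=1)            2             -1                   0                          

Spot check: chi_2 (sign: r->1, s->-1) on {s, sr, ..., sr^2} = -1.

Reasoning: D_3 has order 2*3 = 6 with 3 conjugacy classes, hence 3 irreducibles. Sum of squared dims 1 + 1 + 4 = 6 = |G|. Linear characters come from the abelianisation; the 2-dimensional irreps have character r^k -> 2*cos(2*pi*j*k/3), reflections -> 0.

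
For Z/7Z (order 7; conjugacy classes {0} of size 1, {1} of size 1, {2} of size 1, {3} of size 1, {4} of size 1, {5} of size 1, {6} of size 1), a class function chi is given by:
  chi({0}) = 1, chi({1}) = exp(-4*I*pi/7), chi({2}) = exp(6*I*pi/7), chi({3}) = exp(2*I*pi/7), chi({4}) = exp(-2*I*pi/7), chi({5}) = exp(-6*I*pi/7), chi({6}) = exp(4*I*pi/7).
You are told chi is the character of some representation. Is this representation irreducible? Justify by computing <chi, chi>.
Irreducible: <chi, chi> = 1.

Reasoning: <chi, chi> = (1/|G|) sum_C |C| * |chi(C)|^2 = (1/7)[1*|1|^2 + 1*|exp(-4*I*pi/7)|^2 + 1*|exp(6*I*pi/7)|^2 + 1*|exp(2*I*pi/7)|^2 + 1*|exp(-2*I*pi/7)|^2 + 1*|exp(-6*I*pi/7)|^2 + 1*|exp(4*I*pi/7)|^2]
  = (1/7)[(1) + (1) + (1) + (1) + (1) + (1) + (1)] = 7/7 = 1.
(Exp terms are combined using exp(i*s)*conj(exp(i*t)) = exp(i*(s-t)), and sums of them are collapsed using the identity that for every m > 1 the m distinct m-th roots of unity sum to 0, e.g. 1 + exp(2*I*pi/3) + exp(-2*I*pi/3) = 0.)
A character is irreducible iff <chi, chi> = 1, so this representation is irreducible.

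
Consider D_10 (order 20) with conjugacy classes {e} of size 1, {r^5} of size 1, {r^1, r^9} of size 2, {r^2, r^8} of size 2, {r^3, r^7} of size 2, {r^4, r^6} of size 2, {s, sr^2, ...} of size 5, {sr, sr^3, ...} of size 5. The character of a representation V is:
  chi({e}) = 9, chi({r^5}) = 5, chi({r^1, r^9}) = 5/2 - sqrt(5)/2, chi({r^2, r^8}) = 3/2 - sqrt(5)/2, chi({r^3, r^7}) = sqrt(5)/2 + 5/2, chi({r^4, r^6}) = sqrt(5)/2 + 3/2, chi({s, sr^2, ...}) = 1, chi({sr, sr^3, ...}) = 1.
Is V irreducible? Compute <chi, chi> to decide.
Not irreducible (reducible): <chi, chi> = 8 > 1.

Details: <chi, chi> = (1/|G|) sum_C |C| * |chi(C)|^2 = (1/20)[1*|9|^2 + 1*|5|^2 + 2*|5/2 - sqrt(5)/2|^2 + 2*|3/2 - sqrt(5)/2|^2 + 2*|sqrt(5)/2 + 5/2|^2 + 2*|sqrt(5)/2 + 3/2|^2 + 5*|1|^2 + 5*|1|^2]
  = (1/20)[(81) + (25) + (15 - 5*sqrt(5)) + (7 - 3*sqrt(5)) + (5*sqrt(5) + 15) + (3*sqrt(5) + 7) + (5) + (5)] = 160/20 = 8.
A character is irreducible iff <chi, chi> = 1, so this representation is reducible.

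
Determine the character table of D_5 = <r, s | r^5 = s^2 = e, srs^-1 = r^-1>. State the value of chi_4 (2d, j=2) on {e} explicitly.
Conjugacy classes: {e} of size 1, {r^1, r^4} of size 2, {r^2, r^3} of size 2, {s, sr, ..., sr^4} of size 5.
Character table:
  irrep \ class              {e} (size 1)  {r^1, r^4} (size 2)  {r^2, r^3} (size 2)  {s, sr, ..., sr^4} (size 5)
  chi_1 (triv)               1             1                    1                    1                          
  chi_2 (sign: r->1, s->-1)  1             1                    1                    -1                         
  chi_3 (2d, j=1)            2             -1/2 + sqrt(5)/2     -sqrt(5)/2 - 1/2     0                          
  chi_4 (2d, j=2)            2             -sqrt(5)/2 - 1/2     -1/2 + sqrt(5)/2     0                          

Spot check: chi_4 (2d, j=2) on {e} = 2.

D_5 has order 2*5 = 10 with 4 conjugacy classes, hence 4 irreducibles. Sum of squared dims 1 + 1 + 4 + 4 = 10 = |G|. Linear characters come from the abelianisation; the 2-dimensional irreps have character r^k -> 2*cos(2*pi*j*k/5), reflections -> 0.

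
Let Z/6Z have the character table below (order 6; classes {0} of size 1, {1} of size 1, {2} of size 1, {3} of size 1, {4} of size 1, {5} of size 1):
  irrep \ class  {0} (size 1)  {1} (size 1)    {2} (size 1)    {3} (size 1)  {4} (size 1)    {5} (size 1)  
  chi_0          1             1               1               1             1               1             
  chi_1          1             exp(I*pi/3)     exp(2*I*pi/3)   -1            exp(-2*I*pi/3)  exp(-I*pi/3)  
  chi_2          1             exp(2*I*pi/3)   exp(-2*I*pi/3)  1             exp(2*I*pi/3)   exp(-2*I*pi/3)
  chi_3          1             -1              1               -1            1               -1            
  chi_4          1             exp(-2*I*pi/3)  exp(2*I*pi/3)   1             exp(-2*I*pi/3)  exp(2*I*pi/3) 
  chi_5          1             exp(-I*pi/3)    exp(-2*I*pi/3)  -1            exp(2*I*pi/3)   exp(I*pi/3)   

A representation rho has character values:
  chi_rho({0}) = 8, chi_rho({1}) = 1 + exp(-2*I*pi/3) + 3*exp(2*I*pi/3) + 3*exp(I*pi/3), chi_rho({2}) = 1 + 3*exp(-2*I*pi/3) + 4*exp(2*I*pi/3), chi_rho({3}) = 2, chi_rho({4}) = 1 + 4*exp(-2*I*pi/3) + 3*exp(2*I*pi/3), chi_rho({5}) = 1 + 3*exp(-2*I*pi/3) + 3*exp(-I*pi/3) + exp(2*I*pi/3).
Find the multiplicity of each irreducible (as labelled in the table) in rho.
Multiplicities: chi_0: 1, chi_1: 3, chi_2: 3, chi_3: 0, chi_4: 1, chi_5: 0.

Proof sketch: Use <chi_rho, chi> = (1/|G|) sum_C |C| * chi_rho(C) * conj(chi(C)) with |G| = 6 for each irreducible chi in the table:
  <chi_rho, chi_0> = (1/6)[1*(8)*conj(1) + 1*(1 + exp(-2*I*pi/3) + 3*exp(2*I*pi/3) + 3*exp(I*pi/3))*conj(1) + 1*(1 + 3*exp(-2*I*pi/3) + 4*exp(2*I*pi/3))*conj(1) + 1*(2)*conj(1) + 1*(1 + 4*exp(-2*I*pi/3) + 3*exp(2*I*pi/3))*conj(1) + 1*(1 + 3*exp(-2*I*pi/3) + 3*exp(-I*pi/3) + exp(2*I*pi/3))*conj(1)]
      = (1/6)[(8) + (1 + exp(-2*I*pi/3) + 3*exp(2*I*pi/3) + 3*exp(I*pi/3)) + (1 + 3*exp(-2*I*pi/3) + 4*exp(2*I*pi/3)) + (2) + (1 + 4*exp(-2*I*pi/3) + 3*exp(2*I*pi/3)) + (1 + 3*exp(-2*I*pi/3) + 3*exp(-I*pi/3) + exp(2*I*pi/3))] = 6/6 = 1
  <chi_rho, chi_1> = (1/6)[1*(8)*conj(1) + 1*(1 + exp(-2*I*pi/3) + 3*exp(2*I*pi/3) + 3*exp(I*pi/3))*conj(exp(I*pi/3)) + 1*(1 + 3*exp(-2*I*pi/3) + 4*exp(2*I*pi/3))*conj(exp(2*I*pi/3)) + 1*(2)*conj(-1) + 1*(1 + 4*exp(-2*I*pi/3) + 3*exp(2*I*pi/3))*conj(exp(-2*I*pi/3)) + 1*(1 + 3*exp(-2*I*pi/3) + 3*exp(-I*pi/3) + exp(2*I*pi/3))*conj(exp(-I*pi/3))]
      = (1/6)[(8) + (2 + exp(-I*pi/3) + 3*exp(I*pi/3)) + (4 + exp(-2*I*pi/3) + 3*exp(2*I*pi/3)) + (-2) + (4 + 3*exp(-2*I*pi/3) + exp(2*I*pi/3)) + (2 + 3*exp(-I*pi/3) + exp(I*pi/3))] = 18/6 = 3
  <chi_rho, chi_2> = (1/6)[1*(8)*conj(1) + 1*(1 + exp(-2*I*pi/3) + 3*exp(2*I*pi/3) + 3*exp(I*pi/3))*conj(exp(2*I*pi/3)) + 1*(1 + 3*exp(-2*I*pi/3) + 4*exp(2*I*pi/3))*conj(exp(-2*I*pi/3)) + 1*(2)*conj(1) + 1*(1 + 4*exp(-2*I*pi/3) + 3*exp(2*I*pi/3))*conj(exp(2*I*pi/3)) + 1*(1 + 3*exp(-2*I*pi/3) + 3*exp(-I*pi/3) + exp(2*I*pi/3))*conj(exp(-2*I*pi/3))]
      = (1/6)[(8) + (3 + 3*exp(-I*pi/3) + exp(-2*I*pi/3) + exp(2*I*pi/3)) + (3 + 4*exp(-2*I*pi/3) + exp(2*I*pi/3)) + (2) + (3 + exp(-2*I*pi/3) + 4*exp(2*I*pi/3)) + (3 + exp(-2*I*pi/3) + exp(2*I*pi/3) + 3*exp(I*pi/3))] = 18/6 = 3
  <chi_rho, chi_3> = (1/6)[1*(8)*conj(1) + 1*(1 + exp(-2*I*pi/3) + 3*exp(2*I*pi/3) + 3*exp(I*pi/3))*conj(-1) + 1*(1 + 3*exp(-2*I*pi/3) + 4*exp(2*I*pi/3))*conj(1) + 1*(2)*conj(-1) + 1*(1 + 4*exp(-2*I*pi/3) + 3*exp(2*I*pi/3))*conj(1) + 1*(1 + 3*exp(-2*I*pi/3) + 3*exp(-I*pi/3) + exp(2*I*pi/3))*conj(-1)]
      = (1/6)[(8) + (-1 - 3*exp(I*pi/3) - 3*exp(2*I*pi/3) - exp(-2*I*pi/3)) + (1 + 3*exp(-2*I*pi/3) + 4*exp(2*I*pi/3)) + (-2) + (1 + 4*exp(-2*I*pi/3) + 3*exp(2*I*pi/3)) + (-1 - exp(2*I*pi/3) - 3*exp(-I*pi/3) - 3*exp(-2*I*pi/3))] = 0/6 = 0
  <chi_rho, chi_4> = (1/6)[1*(8)*conj(1) + 1*(1 + exp(-2*I*pi/3) + 3*exp(2*I*pi/3) + 3*exp(I*pi/3))*conj(exp(-2*I*pi/3)) + 1*(1 + 3*exp(-2*I*pi/3) + 4*exp(2*I*pi/3))*conj(exp(2*I*pi/3)) + 1*(2)*conj(1) + 1*(1 + 4*exp(-2*I*pi/3) + 3*exp(2*I*pi/3))*conj(exp(-2*I*pi/3)) + 1*(1 + 3*exp(-2*I*pi/3) + 3*exp(-I*pi/3) + exp(2*I*pi/3))*conj(exp(2*I*pi/3))]
      = (1/6)[(8) + (-2 + 3*exp(-2*I*pi/3) + exp(2*I*pi/3)) + (4 + exp(-2*I*pi/3) + 3*exp(2*I*pi/3)) + (2) + (4 + 3*exp(-2*I*pi/3) + exp(2*I*pi/3)) + (-2 + exp(-2*I*pi/3) + 3*exp(2*I*pi/3))] = 6/6 = 1
  <chi_rho, chi_5> = (1/6)[1*(8)*conj(1) + 1*(1 + exp(-2*I*pi/3) + 3*exp(2*I*pi/3) + 3*exp(I*pi/3))*conj(exp(-I*pi/3)) + 1*(1 + 3*exp(-2*I*pi/3) + 4*exp(2*I*pi/3))*conj(exp(-2*I*pi/3)) + 1*(2)*conj(-1) + 1*(1 + 4*exp(-2*I*pi/3) + 3*exp(2*I*pi/3))*conj(exp(2*I*pi/3)) + 1*(1 + 3*exp(-2*I*pi/3) + 3*exp(-I*pi/3) + exp(2*I*pi/3))*conj(exp(I*pi/3))]
      = (1/6)[(8) + (-3 + exp(-I*pi/3) + exp(I*pi/3) + 3*exp(2*I*pi/3)) + (3 + 4*exp(-2*I*pi/3) + exp(2*I*pi/3)) + (-2) + (3 + exp(-2*I*pi/3) + 4*exp(2*I*pi/3)) + (-3 + 3*exp(-2*I*pi/3) + exp(-I*pi/3) + exp(I*pi/3))] = 0/6 = 0
(Exp terms are combined using exp(i*s)*conj(exp(i*t)) = exp(i*(s-t)), and sums of them are collapsed using the identity that for every m > 1 the m distinct m-th roots of unity sum to 0, e.g. 1 + exp(2*I*pi/3) + exp(-2*I*pi/3) = 0.)
Dimension check: dim(rho) = sum (mult * dim) = 1*1 + 3*1 + 3*1 + 0*1 + 1*1 + 0*1 = 8 = chi_rho(e) = 8.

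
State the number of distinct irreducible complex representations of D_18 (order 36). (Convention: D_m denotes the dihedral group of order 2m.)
12

Argument: The number of irreducible complex representations of a finite group equals its number of conjugacy classes. D_18 has 12 conjugacy classes (n/2 + 3 for n even), so D_18 (order 36) has exactly 12 irreducible complex representations.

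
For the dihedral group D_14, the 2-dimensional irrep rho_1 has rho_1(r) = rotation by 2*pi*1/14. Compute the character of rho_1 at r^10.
chi_{rho_1}(r^10) = 2*cos(2*pi*1*10/14) = -2*cos(3*pi/7)

Proof sketch: rho_1(r^10) is rotation by angle 2*pi*1*10/14, whose trace is 2*cos(2*pi*1*10/14) = -2*cos(3*pi/7).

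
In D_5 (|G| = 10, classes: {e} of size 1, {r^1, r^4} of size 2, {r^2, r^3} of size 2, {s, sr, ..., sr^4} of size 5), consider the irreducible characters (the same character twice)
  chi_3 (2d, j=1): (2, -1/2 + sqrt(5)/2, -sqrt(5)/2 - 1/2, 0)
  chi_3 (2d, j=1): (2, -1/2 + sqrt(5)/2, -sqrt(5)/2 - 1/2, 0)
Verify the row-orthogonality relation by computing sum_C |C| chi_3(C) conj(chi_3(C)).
Sum = 10 = |G| = 10; so <chi_3, chi_3> = 1 (norm-1 confirms irreducibility).

Details: Compute term by term over conjugacy classes (|C| * chi_3(C) * conj(chi_3(C))):
  1*(2)*conj(2) + 2*(-1/2 + sqrt(5)/2)*conj(-1/2 + sqrt(5)/2) + 2*(-sqrt(5)/2 - 1/2)*conj(-sqrt(5)/2 - 1/2) + 5*(0)*conj(0)
  = (4) + (3 - sqrt(5)) + (sqrt(5) + 3) + (0)
  = 10.
Dividing by |G| = 10 gives 10/10 = 1, matching the row-orthogonality relation <chi_3, chi_3> = [chi_3 = chi_3].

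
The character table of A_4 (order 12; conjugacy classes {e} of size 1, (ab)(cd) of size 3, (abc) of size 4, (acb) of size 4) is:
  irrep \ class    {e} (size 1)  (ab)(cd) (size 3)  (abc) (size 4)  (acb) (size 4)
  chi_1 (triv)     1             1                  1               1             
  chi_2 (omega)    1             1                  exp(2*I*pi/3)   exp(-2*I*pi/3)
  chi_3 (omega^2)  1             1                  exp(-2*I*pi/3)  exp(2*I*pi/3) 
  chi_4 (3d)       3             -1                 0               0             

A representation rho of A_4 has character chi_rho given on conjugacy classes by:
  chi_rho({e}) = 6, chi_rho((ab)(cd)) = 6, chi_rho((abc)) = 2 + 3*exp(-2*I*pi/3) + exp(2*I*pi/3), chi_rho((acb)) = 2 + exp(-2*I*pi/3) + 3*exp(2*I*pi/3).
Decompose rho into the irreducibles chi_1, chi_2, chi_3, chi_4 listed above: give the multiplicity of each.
Multiplicities: chi_1: 2, chi_2: 1, chi_3: 3, chi_4: 0.

Solution. Use <chi_rho, chi> = (1/|G|) sum_C |C| * chi_rho(C) * conj(chi(C)) with |G| = 12 for each irreducible chi in the table:
  <chi_rho, chi_1> = (1/12)[1*(6)*conj(1) + 3*(6)*conj(1) + 4*(2 + 3*exp(-2*I*pi/3) + exp(2*I*pi/3))*conj(1) + 4*(2 + exp(-2*I*pi/3) + 3*exp(2*I*pi/3))*conj(1)]
      = (1/12)[(6) + (18) + (8 + 12*exp(-2*I*pi/3) + 4*exp(2*I*pi/3)) + (8 + 4*exp(-2*I*pi/3) + 12*exp(2*I*pi/3))] = 24/12 = 2
  <chi_rho, chi_2> = (1/12)[1*(6)*conj(1) + 3*(6)*conj(1) + 4*(2 + 3*exp(-2*I*pi/3) + exp(2*I*pi/3))*conj(exp(2*I*pi/3)) + 4*(2 + exp(-2*I*pi/3) + 3*exp(2*I*pi/3))*conj(exp(-2*I*pi/3))]
      = (1/12)[(6) + (18) + (4 + 8*exp(-2*I*pi/3) + 12*exp(2*I*pi/3)) + (4 + 12*exp(-2*I*pi/3) + 8*exp(2*I*pi/3))] = 12/12 = 1
  <chi_rho, chi_3> = (1/12)[1*(6)*conj(1) + 3*(6)*conj(1) + 4*(2 + 3*exp(-2*I*pi/3) + exp(2*I*pi/3))*conj(exp(-2*I*pi/3)) + 4*(2 + exp(-2*I*pi/3) + 3*exp(2*I*pi/3))*conj(exp(2*I*pi/3))]
      = (1/12)[(6) + (18) + (12 + 4*exp(-2*I*pi/3) + 8*exp(2*I*pi/3)) + (12 + 8*exp(-2*I*pi/3) + 4*exp(2*I*pi/3))] = 36/12 = 3
  <chi_rho, chi_4> = (1/12)[1*(6)*conj(3) + 3*(6)*conj(-1) + 4*(2 + 3*exp(-2*I*pi/3) + exp(2*I*pi/3))*conj(0) + 4*(2 + exp(-2*I*pi/3) + 3*exp(2*I*pi/3))*conj(0)]
      = (1/12)[(18) + (-18) + (0) + (0)] = 0/12 = 0
(Exp terms are combined using exp(i*s)*conj(exp(i*t)) = exp(i*(s-t)), and sums of them are collapsed using the identity that for every m > 1 the m distinct m-th roots of unity sum to 0, e.g. 1 + exp(2*I*pi/3) + exp(-2*I*pi/3) = 0.)
Dimension check: dim(rho) = sum (mult * dim) = 2*1 + 1*1 + 3*1 + 0*3 = 6 = chi_rho(e) = 6.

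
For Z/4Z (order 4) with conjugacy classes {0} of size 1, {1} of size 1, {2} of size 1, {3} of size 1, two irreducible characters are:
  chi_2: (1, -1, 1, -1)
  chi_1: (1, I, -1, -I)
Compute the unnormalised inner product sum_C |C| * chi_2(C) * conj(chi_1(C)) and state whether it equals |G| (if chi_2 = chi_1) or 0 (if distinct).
Sum = 0; so <chi_2, chi_1> = 0 (distinct irreducibles are orthogonal).

Details: Compute term by term over conjugacy classes (|C| * chi_2(C) * conj(chi_1(C))):
  1*(1)*conj(1) + 1*(-1)*conj(I) + 1*(1)*conj(-1) + 1*(-1)*conj(-I)
  = (1) + (I) + (-1) + (-I)
  = 0.
(Exp terms are combined using exp(i*s)*conj(exp(i*t)) = exp(i*(s-t)), and sums of them are collapsed using the identity that for every m > 1 the m distinct m-th roots of unity sum to 0, e.g. 1 + exp(2*I*pi/3) + exp(-2*I*pi/3) = 0.)
Dividing by |G| = 4 gives 0/4 = 0, matching the row-orthogonality relation <chi_2, chi_1> = [chi_2 = chi_1].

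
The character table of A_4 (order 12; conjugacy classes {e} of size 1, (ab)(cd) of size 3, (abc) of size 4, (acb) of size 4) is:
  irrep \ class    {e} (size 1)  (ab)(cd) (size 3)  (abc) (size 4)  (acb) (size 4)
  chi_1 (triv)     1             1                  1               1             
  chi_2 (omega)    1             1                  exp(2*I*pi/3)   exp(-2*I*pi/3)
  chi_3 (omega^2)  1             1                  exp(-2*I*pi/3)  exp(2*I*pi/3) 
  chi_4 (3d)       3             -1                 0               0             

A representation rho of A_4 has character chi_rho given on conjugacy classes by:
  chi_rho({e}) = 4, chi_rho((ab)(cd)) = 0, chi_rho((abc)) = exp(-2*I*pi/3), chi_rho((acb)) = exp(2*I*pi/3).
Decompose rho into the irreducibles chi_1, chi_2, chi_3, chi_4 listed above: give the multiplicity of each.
Multiplicities: chi_1: 0, chi_2: 0, chi_3: 1, chi_4: 1.

Why: Use <chi_rho, chi> = (1/|G|) sum_C |C| * chi_rho(C) * conj(chi(C)) with |G| = 12 for each irreducible chi in the table:
  <chi_rho, chi_1> = (1/12)[1*(4)*conj(1) + 3*(0)*conj(1) + 4*(exp(-2*I*pi/3))*conj(1) + 4*(exp(2*I*pi/3))*conj(1)]
      = (1/12)[(4) + (0) + (4*exp(-2*I*pi/3)) + (4*exp(2*I*pi/3))] = 0/12 = 0
  <chi_rho, chi_2> = (1/12)[1*(4)*conj(1) + 3*(0)*conj(1) + 4*(exp(-2*I*pi/3))*conj(exp(2*I*pi/3)) + 4*(exp(2*I*pi/3))*conj(exp(-2*I*pi/3))]
      = (1/12)[(4) + (0) + (4*exp(2*I*pi/3)) + (4*exp(-2*I*pi/3))] = 0/12 = 0
  <chi_rho, chi_3> = (1/12)[1*(4)*conj(1) + 3*(0)*conj(1) + 4*(exp(-2*I*pi/3))*conj(exp(-2*I*pi/3)) + 4*(exp(2*I*pi/3))*conj(exp(2*I*pi/3))]
      = (1/12)[(4) + (0) + (4) + (4)] = 12/12 = 1
  <chi_rho, chi_4> = (1/12)[1*(4)*conj(3) + 3*(0)*conj(-1) + 4*(exp(-2*I*pi/3))*conj(0) + 4*(exp(2*I*pi/3))*conj(0)]
      = (1/12)[(12) + (0) + (0) + (0)] = 12/12 = 1
(Exp terms are combined using exp(i*s)*conj(exp(i*t)) = exp(i*(s-t)), and sums of them are collapsed using the identity that for every m > 1 the m distinct m-th roots of unity sum to 0, e.g. 1 + exp(2*I*pi/3) + exp(-2*I*pi/3) = 0.)
Dimension check: dim(rho) = sum (mult * dim) = 0*1 + 0*1 + 1*1 + 1*3 = 4 = chi_rho(e) = 4.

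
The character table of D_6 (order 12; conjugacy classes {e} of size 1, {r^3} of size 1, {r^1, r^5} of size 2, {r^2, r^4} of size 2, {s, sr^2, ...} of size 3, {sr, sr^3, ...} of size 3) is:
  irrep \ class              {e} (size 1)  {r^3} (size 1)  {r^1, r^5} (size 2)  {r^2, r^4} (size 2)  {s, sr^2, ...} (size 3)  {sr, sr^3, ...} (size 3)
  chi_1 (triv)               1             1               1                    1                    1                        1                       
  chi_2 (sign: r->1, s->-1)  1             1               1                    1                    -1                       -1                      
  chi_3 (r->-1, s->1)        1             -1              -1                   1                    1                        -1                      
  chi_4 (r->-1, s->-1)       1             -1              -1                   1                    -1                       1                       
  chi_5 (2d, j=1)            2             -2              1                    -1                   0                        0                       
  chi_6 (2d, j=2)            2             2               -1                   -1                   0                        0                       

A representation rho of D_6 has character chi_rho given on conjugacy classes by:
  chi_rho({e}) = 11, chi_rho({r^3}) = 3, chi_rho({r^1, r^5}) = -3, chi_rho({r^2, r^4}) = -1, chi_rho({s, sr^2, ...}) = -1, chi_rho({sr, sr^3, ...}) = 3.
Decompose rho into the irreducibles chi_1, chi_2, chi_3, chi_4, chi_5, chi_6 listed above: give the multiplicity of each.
Multiplicities: chi_1: 1, chi_2: 0, chi_3: 0, chi_4: 2, chi_5: 1, chi_6: 3.

Use <chi_rho, chi> = (1/|G|) sum_C |C| * chi_rho(C) * conj(chi(C)) with |G| = 12 for each irreducible chi in the table:
  <chi_rho, chi_1> = (1/12)[1*(11)*conj(1) + 1*(3)*conj(1) + 2*(-3)*conj(1) + 2*(-1)*conj(1) + 3*(-1)*conj(1) + 3*(3)*conj(1)]
      = (1/12)[(11) + (3) + (-6) + (-2) + (-3) + (9)] = 12/12 = 1
  <chi_rho, chi_2> = (1/12)[1*(11)*conj(1) + 1*(3)*conj(1) + 2*(-3)*conj(1) + 2*(-1)*conj(1) + 3*(-1)*conj(-1) + 3*(3)*conj(-1)]
      = (1/12)[(11) + (3) + (-6) + (-2) + (3) + (-9)] = 0/12 = 0
  <chi_rho, chi_3> = (1/12)[1*(11)*conj(1) + 1*(3)*conj(-1) + 2*(-3)*conj(-1) + 2*(-1)*conj(1) + 3*(-1)*conj(1) + 3*(3)*conj(-1)]
      = (1/12)[(11) + (-3) + (6) + (-2) + (-3) + (-9)] = 0/12 = 0
  <chi_rho, chi_4> = (1/12)[1*(11)*conj(1) + 1*(3)*conj(-1) + 2*(-3)*conj(-1) + 2*(-1)*conj(1) + 3*(-1)*conj(-1) + 3*(3)*conj(1)]
      = (1/12)[(11) + (-3) + (6) + (-2) + (3) + (9)] = 24/12 = 2
  <chi_rho, chi_5> = (1/12)[1*(11)*conj(2) + 1*(3)*conj(-2) + 2*(-3)*conj(1) + 2*(-1)*conj(-1) + 3*(-1)*conj(0) + 3*(3)*conj(0)]
      = (1/12)[(22) + (-6) + (-6) + (2) + (0) + (0)] = 12/12 = 1
  <chi_rho, chi_6> = (1/12)[1*(11)*conj(2) + 1*(3)*conj(2) + 2*(-3)*conj(-1) + 2*(-1)*conj(-1) + 3*(-1)*conj(0) + 3*(3)*conj(0)]
      = (1/12)[(22) + (6) + (6) + (2) + (0) + (0)] = 36/12 = 3
Dimension check: dim(rho) = sum (mult * dim) = 1*1 + 0*1 + 0*1 + 2*1 + 1*2 + 3*2 = 11 = chi_rho(e) = 11.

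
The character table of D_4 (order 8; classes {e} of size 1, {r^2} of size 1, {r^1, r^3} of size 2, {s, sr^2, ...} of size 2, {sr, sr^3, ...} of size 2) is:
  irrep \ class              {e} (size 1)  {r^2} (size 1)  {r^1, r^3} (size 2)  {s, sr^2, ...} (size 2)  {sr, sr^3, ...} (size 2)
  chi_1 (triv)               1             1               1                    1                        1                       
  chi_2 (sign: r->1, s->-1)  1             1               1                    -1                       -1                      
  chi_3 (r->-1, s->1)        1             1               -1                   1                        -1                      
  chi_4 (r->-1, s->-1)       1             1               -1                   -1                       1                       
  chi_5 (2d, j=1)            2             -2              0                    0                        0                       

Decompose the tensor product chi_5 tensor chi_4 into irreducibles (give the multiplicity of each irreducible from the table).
chi_5 tensor chi_4 = chi_5 (all other irreducibles have multiplicity 0).

Justification: The character of a tensor product is the pointwise product (chi_5 * chi_4)(C) = chi_5(C) * chi_4(C):
  {e}: (2)*(1), {r^2}: (-2)*(1), {r^1, r^3}: (0)*(-1), {s, sr^2, ...}: (0)*(-1), {sr, sr^3, ...}: (0)*(1)
so (chi_5 * chi_4) takes values
  {e} -> 2, {r^2} -> -2, {r^1, r^3} -> 0, {s, sr^2, ...} -> 0, {sr, sr^3, ...} -> 0.
Now take the inner product of this character with each irreducible chi from the table, <chi_5*chi_4, chi> = (1/8) sum_C |C| (chi_5*chi_4)(C) conj(chi(C)):
  <chi_5*chi_4, chi_1> = (1/8)[1*(2)*conj(1) + 1*(-2)*conj(1) + 2*(0)*conj(1) + 2*(0)*conj(1) + 2*(0)*conj(1)]
      = (1/8)[(2) + (-2) + (0) + (0) + (0)] = 0/8 = 0
  <chi_5*chi_4, chi_2> = (1/8)[1*(2)*conj(1) + 1*(-2)*conj(1) + 2*(0)*conj(1) + 2*(0)*conj(-1) + 2*(0)*conj(-1)]
      = (1/8)[(2) + (-2) + (0) + (0) + (0)] = 0/8 = 0
  <chi_5*chi_4, chi_3> = (1/8)[1*(2)*conj(1) + 1*(-2)*conj(1) + 2*(0)*conj(-1) + 2*(0)*conj(1) + 2*(0)*conj(-1)]
      = (1/8)[(2) + (-2) + (0) + (0) + (0)] = 0/8 = 0
  <chi_5*chi_4, chi_4> = (1/8)[1*(2)*conj(1) + 1*(-2)*conj(1) + 2*(0)*conj(-1) + 2*(0)*conj(-1) + 2*(0)*conj(1)]
      = (1/8)[(2) + (-2) + (0) + (0) + (0)] = 0/8 = 0
  <chi_5*chi_4, chi_5> = (1/8)[1*(2)*conj(2) + 1*(-2)*conj(-2) + 2*(0)*conj(0) + 2*(0)*conj(0) + 2*(0)*conj(0)]
      = (1/8)[(4) + (4) + (0) + (0) + (0)] = 8/8 = 1
Hence the multiplicities are chi_5: 1. Dimension check: dim(chi_5)*dim(chi_4) = 2*1 = 2 and sum (mult * dim) = 1*2 = 2.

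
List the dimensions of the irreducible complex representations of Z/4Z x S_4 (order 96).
Dimensions: 1, 1, 1, 1, 1, 1, 1, 1, 2, 2, 2, 2, 3, 3, 3, 3, 3, 3, 3, 3

Derivation: There are 20 irreducibles (= number of conjugacy classes). Their dimensions d_i satisfy sum d_i^2 = |G| = 96: 1 + 1 + 1 + 1 + 1 + 1 + 1 + 1 + 4 + 4 + 4 + 4 + 9 + 9 + 9 + 9 + 9 + 9 + 9 + 9 = 96. (For the product with Z/4Z: each of the 4 1-dim characters of Z/4Z tensors with each irrep of S_4, giving 4 copies of each S_4-dimension.)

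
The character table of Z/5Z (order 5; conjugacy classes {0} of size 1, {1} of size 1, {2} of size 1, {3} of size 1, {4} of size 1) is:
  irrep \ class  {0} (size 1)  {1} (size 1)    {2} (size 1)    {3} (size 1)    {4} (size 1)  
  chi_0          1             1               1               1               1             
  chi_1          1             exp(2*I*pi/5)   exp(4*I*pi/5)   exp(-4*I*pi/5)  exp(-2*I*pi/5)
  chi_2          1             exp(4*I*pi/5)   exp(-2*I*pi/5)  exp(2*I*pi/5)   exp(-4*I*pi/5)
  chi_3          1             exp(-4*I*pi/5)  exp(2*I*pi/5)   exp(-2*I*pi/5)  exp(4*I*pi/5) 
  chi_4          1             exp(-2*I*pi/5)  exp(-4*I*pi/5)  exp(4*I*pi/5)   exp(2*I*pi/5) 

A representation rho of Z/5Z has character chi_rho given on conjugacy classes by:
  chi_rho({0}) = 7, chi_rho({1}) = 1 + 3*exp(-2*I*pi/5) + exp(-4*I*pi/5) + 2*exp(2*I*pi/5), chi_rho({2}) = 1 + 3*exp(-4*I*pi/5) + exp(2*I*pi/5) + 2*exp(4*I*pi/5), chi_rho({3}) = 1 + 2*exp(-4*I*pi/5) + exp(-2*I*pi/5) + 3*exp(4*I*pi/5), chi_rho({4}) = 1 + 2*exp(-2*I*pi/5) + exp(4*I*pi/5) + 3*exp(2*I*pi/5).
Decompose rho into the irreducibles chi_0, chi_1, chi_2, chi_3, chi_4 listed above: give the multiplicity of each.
Multiplicities: chi_0: 1, chi_1: 2, chi_2: 0, chi_3: 1, chi_4: 3.

Justification: Use <chi_rho, chi> = (1/|G|) sum_C |C| * chi_rho(C) * conj(chi(C)) with |G| = 5 for each irreducible chi in the table:
  <chi_rho, chi_0> = (1/5)[1*(7)*conj(1) + 1*(1 + 3*exp(-2*I*pi/5) + exp(-4*I*pi/5) + 2*exp(2*I*pi/5))*conj(1) + 1*(1 + 3*exp(-4*I*pi/5) + exp(2*I*pi/5) + 2*exp(4*I*pi/5))*conj(1) + 1*(1 + 2*exp(-4*I*pi/5) + exp(-2*I*pi/5) + 3*exp(4*I*pi/5))*conj(1) + 1*(1 + 2*exp(-2*I*pi/5) + exp(4*I*pi/5) + 3*exp(2*I*pi/5))*conj(1)]
      = (1/5)[(7) + (1 + 3*exp(-2*I*pi/5) + exp(-4*I*pi/5) + 2*exp(2*I*pi/5)) + (1 + 3*exp(-4*I*pi/5) + exp(2*I*pi/5) + 2*exp(4*I*pi/5)) + (1 + 2*exp(-4*I*pi/5) + exp(-2*I*pi/5) + 3*exp(4*I*pi/5)) + (1 + 2*exp(-2*I*pi/5) + exp(4*I*pi/5) + 3*exp(2*I*pi/5))] = 5/5 = 1
  <chi_rho, chi_1> = (1/5)[1*(7)*conj(1) + 1*(1 + 3*exp(-2*I*pi/5) + exp(-4*I*pi/5) + 2*exp(2*I*pi/5))*conj(exp(2*I*pi/5)) + 1*(1 + 3*exp(-4*I*pi/5) + exp(2*I*pi/5) + 2*exp(4*I*pi/5))*conj(exp(4*I*pi/5)) + 1*(1 + 2*exp(-4*I*pi/5) + exp(-2*I*pi/5) + 3*exp(4*I*pi/5))*conj(exp(-4*I*pi/5)) + 1*(1 + 2*exp(-2*I*pi/5) + exp(4*I*pi/5) + 3*exp(2*I*pi/5))*conj(exp(-2*I*pi/5))]
      = (1/5)[(7) + (2 + 3*exp(-4*I*pi/5) + exp(-2*I*pi/5) + exp(4*I*pi/5)) + (2 + exp(-2*I*pi/5) + exp(-4*I*pi/5) + 3*exp(2*I*pi/5)) + (2 + 3*exp(-2*I*pi/5) + exp(4*I*pi/5) + exp(2*I*pi/5)) + (2 + exp(-4*I*pi/5) + exp(2*I*pi/5) + 3*exp(4*I*pi/5))] = 10/5 = 2
  <chi_rho, chi_2> = (1/5)[1*(7)*conj(1) + 1*(1 + 3*exp(-2*I*pi/5) + exp(-4*I*pi/5) + 2*exp(2*I*pi/5))*conj(exp(4*I*pi/5)) + 1*(1 + 3*exp(-4*I*pi/5) + exp(2*I*pi/5) + 2*exp(4*I*pi/5))*conj(exp(-2*I*pi/5)) + 1*(1 + 2*exp(-4*I*pi/5) + exp(-2*I*pi/5) + 3*exp(4*I*pi/5))*conj(exp(2*I*pi/5)) + 1*(1 + 2*exp(-2*I*pi/5) + exp(4*I*pi/5) + 3*exp(2*I*pi/5))*conj(exp(-4*I*pi/5))]
      = (1/5)[(7) + (2*exp(-2*I*pi/5) + exp(-4*I*pi/5) + exp(2*I*pi/5) + 3*exp(4*I*pi/5)) + (3*exp(-2*I*pi/5) + 2*exp(-4*I*pi/5) + exp(4*I*pi/5) + exp(2*I*pi/5)) + (exp(-2*I*pi/5) + exp(-4*I*pi/5) + 2*exp(4*I*pi/5) + 3*exp(2*I*pi/5)) + (3*exp(-4*I*pi/5) + exp(-2*I*pi/5) + exp(4*I*pi/5) + 2*exp(2*I*pi/5))] = 0/5 = 0
  <chi_rho, chi_3> = (1/5)[1*(7)*conj(1) + 1*(1 + 3*exp(-2*I*pi/5) + exp(-4*I*pi/5) + 2*exp(2*I*pi/5))*conj(exp(-4*I*pi/5)) + 1*(1 + 3*exp(-4*I*pi/5) + exp(2*I*pi/5) + 2*exp(4*I*pi/5))*conj(exp(2*I*pi/5)) + 1*(1 + 2*exp(-4*I*pi/5) + exp(-2*I*pi/5) + 3*exp(4*I*pi/5))*conj(exp(-2*I*pi/5)) + 1*(1 + 2*exp(-2*I*pi/5) + exp(4*I*pi/5) + 3*exp(2*I*pi/5))*conj(exp(4*I*pi/5))]
      = (1/5)[(7) + (1 + 2*exp(-4*I*pi/5) + exp(4*I*pi/5) + 3*exp(2*I*pi/5)) + (1 + exp(-2*I*pi/5) + 3*exp(4*I*pi/5) + 2*exp(2*I*pi/5)) + (1 + 2*exp(-2*I*pi/5) + 3*exp(-4*I*pi/5) + exp(2*I*pi/5)) + (1 + 3*exp(-2*I*pi/5) + exp(-4*I*pi/5) + 2*exp(4*I*pi/5))] = 5/5 = 1
  <chi_rho, chi_4> = (1/5)[1*(7)*conj(1) + 1*(1 + 3*exp(-2*I*pi/5) + exp(-4*I*pi/5) + 2*exp(2*I*pi/5))*conj(exp(-2*I*pi/5)) + 1*(1 + 3*exp(-4*I*pi/5) + exp(2*I*pi/5) + 2*exp(4*I*pi/5))*conj(exp(-4*I*pi/5)) + 1*(1 + 2*exp(-4*I*pi/5) + exp(-2*I*pi/5) + 3*exp(4*I*pi/5))*conj(exp(4*I*pi/5)) + 1*(1 + 2*exp(-2*I*pi/5) + exp(4*I*pi/5) + 3*exp(2*I*pi/5))*conj(exp(2*I*pi/5))]
      = (1/5)[(7) + (3 + exp(-2*I*pi/5) + exp(2*I*pi/5) + 2*exp(4*I*pi/5)) + (3 + 2*exp(-2*I*pi/5) + exp(-4*I*pi/5) + exp(4*I*pi/5)) + (3 + exp(-4*I*pi/5) + exp(4*I*pi/5) + 2*exp(2*I*pi/5)) + (3 + 2*exp(-4*I*pi/5) + exp(-2*I*pi/5) + exp(2*I*pi/5))] = 15/5 = 3
(Exp terms are combined using exp(i*s)*conj(exp(i*t)) = exp(i*(s-t)), and sums of them are collapsed using the identity that for every m > 1 the m distinct m-th roots of unity sum to 0, e.g. 1 + exp(2*I*pi/3) + exp(-2*I*pi/3) = 0.)
Dimension check: dim(rho) = sum (mult * dim) = 1*1 + 2*1 + 0*1 + 1*1 + 3*1 = 7 = chi_rho(e) = 7.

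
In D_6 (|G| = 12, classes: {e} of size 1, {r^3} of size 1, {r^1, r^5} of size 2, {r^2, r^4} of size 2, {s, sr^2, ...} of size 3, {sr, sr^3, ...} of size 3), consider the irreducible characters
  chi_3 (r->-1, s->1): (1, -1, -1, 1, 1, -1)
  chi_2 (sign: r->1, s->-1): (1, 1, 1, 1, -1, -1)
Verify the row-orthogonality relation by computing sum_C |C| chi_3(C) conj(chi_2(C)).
Sum = 0; so <chi_3, chi_2> = 0 (distinct irreducibles are orthogonal).

Details: Compute term by term over conjugacy classes (|C| * chi_3(C) * conj(chi_2(C))):
  1*(1)*conj(1) + 1*(-1)*conj(1) + 2*(-1)*conj(1) + 2*(1)*conj(1) + 3*(1)*conj(-1) + 3*(-1)*conj(-1)
  = (1) + (-1) + (-2) + (2) + (-3) + (3)
  = 0.
Dividing by |G| = 12 gives 0/12 = 0, matching the row-orthogonality relation <chi_3, chi_2> = [chi_3 = chi_2].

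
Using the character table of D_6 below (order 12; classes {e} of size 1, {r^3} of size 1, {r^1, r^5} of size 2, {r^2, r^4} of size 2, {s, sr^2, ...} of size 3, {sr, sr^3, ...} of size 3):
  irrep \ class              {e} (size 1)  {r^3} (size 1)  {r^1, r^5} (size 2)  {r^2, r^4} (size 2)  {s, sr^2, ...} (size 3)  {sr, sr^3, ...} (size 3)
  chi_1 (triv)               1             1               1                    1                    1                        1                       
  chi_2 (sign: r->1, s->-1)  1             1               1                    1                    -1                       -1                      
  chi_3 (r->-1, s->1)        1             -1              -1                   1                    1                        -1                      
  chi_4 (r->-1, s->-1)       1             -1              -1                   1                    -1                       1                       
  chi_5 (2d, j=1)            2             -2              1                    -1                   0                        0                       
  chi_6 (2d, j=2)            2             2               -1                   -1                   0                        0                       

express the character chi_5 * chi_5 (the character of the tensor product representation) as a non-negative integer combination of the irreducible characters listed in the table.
chi_5 tensor chi_5 = chi_1 + chi_2 + chi_6 (all other irreducibles have multiplicity 0).

Working: The character of a tensor product is the pointwise product (chi_5 * chi_5)(C) = chi_5(C) * chi_5(C):
  {e}: (2)*(2), {r^3}: (-2)*(-2), {r^1, r^5}: (1)*(1), {r^2, r^4}: (-1)*(-1), {s, sr^2, ...}: (0)*(0), {sr, sr^3, ...}: (0)*(0)
so (chi_5 * chi_5) takes values
  {e} -> 4, {r^3} -> 4, {r^1, r^5} -> 1, {r^2, r^4} -> 1, {s, sr^2, ...} -> 0, {sr, sr^3, ...} -> 0.
Now take the inner product of this character with each irreducible chi from the table, <chi_5*chi_5, chi> = (1/12) sum_C |C| (chi_5*chi_5)(C) conj(chi(C)):
  <chi_5*chi_5, chi_1> = (1/12)[1*(4)*conj(1) + 1*(4)*conj(1) + 2*(1)*conj(1) + 2*(1)*conj(1) + 3*(0)*conj(1) + 3*(0)*conj(1)]
      = (1/12)[(4) + (4) + (2) + (2) + (0) + (0)] = 12/12 = 1
  <chi_5*chi_5, chi_2> = (1/12)[1*(4)*conj(1) + 1*(4)*conj(1) + 2*(1)*conj(1) + 2*(1)*conj(1) + 3*(0)*conj(-1) + 3*(0)*conj(-1)]
      = (1/12)[(4) + (4) + (2) + (2) + (0) + (0)] = 12/12 = 1
  <chi_5*chi_5, chi_3> = (1/12)[1*(4)*conj(1) + 1*(4)*conj(-1) + 2*(1)*conj(-1) + 2*(1)*conj(1) + 3*(0)*conj(1) + 3*(0)*conj(-1)]
      = (1/12)[(4) + (-4) + (-2) + (2) + (0) + (0)] = 0/12 = 0
  <chi_5*chi_5, chi_4> = (1/12)[1*(4)*conj(1) + 1*(4)*conj(-1) + 2*(1)*conj(-1) + 2*(1)*conj(1) + 3*(0)*conj(-1) + 3*(0)*conj(1)]
      = (1/12)[(4) + (-4) + (-2) + (2) + (0) + (0)] = 0/12 = 0
  <chi_5*chi_5, chi_5> = (1/12)[1*(4)*conj(2) + 1*(4)*conj(-2) + 2*(1)*conj(1) + 2*(1)*conj(-1) + 3*(0)*conj(0) + 3*(0)*conj(0)]
      = (1/12)[(8) + (-8) + (2) + (-2) + (0) + (0)] = 0/12 = 0
  <chi_5*chi_5, chi_6> = (1/12)[1*(4)*conj(2) + 1*(4)*conj(2) + 2*(1)*conj(-1) + 2*(1)*conj(-1) + 3*(0)*conj(0) + 3*(0)*conj(0)]
      = (1/12)[(8) + (8) + (-2) + (-2) + (0) + (0)] = 12/12 = 1
Hence the multiplicities are chi_1: 1, chi_2: 1, chi_6: 1. Dimension check: dim(chi_5)*dim(chi_5) = 2*2 = 4 and sum (mult * dim) = 1*1 + 1*1 + 1*2 = 4.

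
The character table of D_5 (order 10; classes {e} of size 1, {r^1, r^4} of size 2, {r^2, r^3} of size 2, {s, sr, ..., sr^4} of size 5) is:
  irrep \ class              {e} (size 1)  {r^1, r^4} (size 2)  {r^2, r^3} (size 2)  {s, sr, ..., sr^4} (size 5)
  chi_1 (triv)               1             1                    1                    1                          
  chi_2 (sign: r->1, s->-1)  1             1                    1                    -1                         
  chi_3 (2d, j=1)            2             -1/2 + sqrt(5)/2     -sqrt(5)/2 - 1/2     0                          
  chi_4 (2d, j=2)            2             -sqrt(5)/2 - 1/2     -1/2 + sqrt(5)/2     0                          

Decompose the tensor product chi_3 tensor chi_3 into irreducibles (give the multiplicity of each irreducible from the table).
chi_3 tensor chi_3 = chi_1 + chi_2 + chi_4 (all other irreducibles have multiplicity 0).

Explanation: The character of a tensor product is the pointwise product (chi_3 * chi_3)(C) = chi_3(C) * chi_3(C):
  {e}: (2)*(2), {r^1, r^4}: (-1/2 + sqrt(5)/2)*(-1/2 + sqrt(5)/2), {r^2, r^3}: (-sqrt(5)/2 - 1/2)*(-sqrt(5)/2 - 1/2), {s, sr, ..., sr^4}: (0)*(0)
so (chi_3 * chi_3) takes values
  {e} -> 4, {r^1, r^4} -> 3/2 - sqrt(5)/2, {r^2, r^3} -> sqrt(5)/2 + 3/2, {s, sr, ..., sr^4} -> 0.
Now take the inner product of this character with each irreducible chi from the table, <chi_3*chi_3, chi> = (1/10) sum_C |C| (chi_3*chi_3)(C) conj(chi(C)):
  <chi_3*chi_3, chi_1> = (1/10)[1*(4)*conj(1) + 2*(3/2 - sqrt(5)/2)*conj(1) + 2*(sqrt(5)/2 + 3/2)*conj(1) + 5*(0)*conj(1)]
      = (1/10)[(4) + (3 - sqrt(5)) + (sqrt(5) + 3) + (0)] = 10/10 = 1
  <chi_3*chi_3, chi_2> = (1/10)[1*(4)*conj(1) + 2*(3/2 - sqrt(5)/2)*conj(1) + 2*(sqrt(5)/2 + 3/2)*conj(1) + 5*(0)*conj(-1)]
      = (1/10)[(4) + (3 - sqrt(5)) + (sqrt(5) + 3) + (0)] = 10/10 = 1
  <chi_3*chi_3, chi_3> = (1/10)[1*(4)*conj(2) + 2*(3/2 - sqrt(5)/2)*conj(-1/2 + sqrt(5)/2) + 2*(sqrt(5)/2 + 3/2)*conj(-sqrt(5)/2 - 1/2) + 5*(0)*conj(0)]
      = (1/10)[(8) + (-4 + 2*sqrt(5)) + (-2*sqrt(5) - 4) + (0)] = 0/10 = 0
  <chi_3*chi_3, chi_4> = (1/10)[1*(4)*conj(2) + 2*(3/2 - sqrt(5)/2)*conj(-sqrt(5)/2 - 1/2) + 2*(sqrt(5)/2 + 3/2)*conj(-1/2 + sqrt(5)/2) + 5*(0)*conj(0)]
      = (1/10)[(8) + (1 - sqrt(5)) + (1 + sqrt(5)) + (0)] = 10/10 = 1
Hence the multiplicities are chi_1: 1, chi_2: 1, chi_4: 1. Dimension check: dim(chi_3)*dim(chi_3) = 2*2 = 4 and sum (mult * dim) = 1*1 + 1*1 + 1*2 = 4.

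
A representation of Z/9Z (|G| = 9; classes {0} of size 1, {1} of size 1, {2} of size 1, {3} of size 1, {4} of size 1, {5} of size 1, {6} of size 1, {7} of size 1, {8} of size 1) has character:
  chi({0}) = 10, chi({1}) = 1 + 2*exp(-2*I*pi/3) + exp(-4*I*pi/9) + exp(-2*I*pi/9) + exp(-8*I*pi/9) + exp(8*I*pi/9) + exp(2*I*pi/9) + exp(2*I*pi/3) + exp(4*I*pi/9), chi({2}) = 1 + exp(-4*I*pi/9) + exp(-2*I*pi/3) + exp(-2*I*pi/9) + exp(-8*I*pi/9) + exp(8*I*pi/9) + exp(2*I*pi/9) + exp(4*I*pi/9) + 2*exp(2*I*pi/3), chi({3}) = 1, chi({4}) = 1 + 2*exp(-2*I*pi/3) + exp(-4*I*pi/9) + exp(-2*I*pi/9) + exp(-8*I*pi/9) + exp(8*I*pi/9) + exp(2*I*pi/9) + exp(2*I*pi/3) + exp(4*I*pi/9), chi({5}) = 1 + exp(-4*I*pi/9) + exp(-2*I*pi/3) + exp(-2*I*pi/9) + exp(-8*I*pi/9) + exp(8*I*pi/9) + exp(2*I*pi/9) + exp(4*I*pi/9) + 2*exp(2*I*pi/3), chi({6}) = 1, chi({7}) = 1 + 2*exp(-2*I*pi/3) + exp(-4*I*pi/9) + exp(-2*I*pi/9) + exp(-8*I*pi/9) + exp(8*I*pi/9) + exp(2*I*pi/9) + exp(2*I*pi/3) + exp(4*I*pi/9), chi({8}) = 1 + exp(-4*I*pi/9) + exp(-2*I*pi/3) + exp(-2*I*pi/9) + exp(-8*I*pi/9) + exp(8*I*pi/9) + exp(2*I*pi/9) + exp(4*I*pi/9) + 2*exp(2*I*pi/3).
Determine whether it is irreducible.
Not irreducible (reducible): <chi, chi> = 12 > 1.

Justification: <chi, chi> = (1/|G|) sum_C |C| * |chi(C)|^2 = (1/9)[1*|10|^2 + 1*|1 + 2*exp(-2*I*pi/3) + exp(-4*I*pi/9) + exp(-2*I*pi/9) + exp(-8*I*pi/9) + exp(8*I*pi/9) + exp(2*I*pi/9) + exp(2*I*pi/3) + exp(4*I*pi/9)|^2 + 1*|1 + exp(-4*I*pi/9) + exp(-2*I*pi/3) + exp(-2*I*pi/9) + exp(-8*I*pi/9) + exp(8*I*pi/9) + exp(2*I*pi/9) + exp(4*I*pi/9) + 2*exp(2*I*pi/3)|^2 + 1*|1|^2 + 1*|1 + 2*exp(-2*I*pi/3) + exp(-4*I*pi/9) + exp(-2*I*pi/9) + exp(-8*I*pi/9) + exp(8*I*pi/9) + exp(2*I*pi/9) + exp(2*I*pi/3) + exp(4*I*pi/9)|^2 + 1*|1 + exp(-4*I*pi/9) + exp(-2*I*pi/3) + exp(-2*I*pi/9) + exp(-8*I*pi/9) + exp(8*I*pi/9) + exp(2*I*pi/9) + exp(4*I*pi/9) + 2*exp(2*I*pi/3)|^2 + 1*|1|^2 + 1*|1 + 2*exp(-2*I*pi/3) + exp(-4*I*pi/9) + exp(-2*I*pi/9) + exp(-8*I*pi/9) + exp(8*I*pi/9) + exp(2*I*pi/9) + exp(2*I*pi/3) + exp(4*I*pi/9)|^2 + 1*|1 + exp(-4*I*pi/9) + exp(-2*I*pi/3) + exp(-2*I*pi/9) + exp(-8*I*pi/9) + exp(8*I*pi/9) + exp(2*I*pi/9) + exp(4*I*pi/9) + 2*exp(2*I*pi/3)|^2]
  = (1/9)[(100) + (1) + (1) + (1) + (1) + (1) + (1) + (1) + (1)] = 108/9 = 12.
(Exp terms are combined using exp(i*s)*conj(exp(i*t)) = exp(i*(s-t)), and sums of them are collapsed using the identity that for every m > 1 the m distinct m-th roots of unity sum to 0, e.g. 1 + exp(2*I*pi/3) + exp(-2*I*pi/3) = 0.)
A character is irreducible iff <chi, chi> = 1, so this representation is reducible.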